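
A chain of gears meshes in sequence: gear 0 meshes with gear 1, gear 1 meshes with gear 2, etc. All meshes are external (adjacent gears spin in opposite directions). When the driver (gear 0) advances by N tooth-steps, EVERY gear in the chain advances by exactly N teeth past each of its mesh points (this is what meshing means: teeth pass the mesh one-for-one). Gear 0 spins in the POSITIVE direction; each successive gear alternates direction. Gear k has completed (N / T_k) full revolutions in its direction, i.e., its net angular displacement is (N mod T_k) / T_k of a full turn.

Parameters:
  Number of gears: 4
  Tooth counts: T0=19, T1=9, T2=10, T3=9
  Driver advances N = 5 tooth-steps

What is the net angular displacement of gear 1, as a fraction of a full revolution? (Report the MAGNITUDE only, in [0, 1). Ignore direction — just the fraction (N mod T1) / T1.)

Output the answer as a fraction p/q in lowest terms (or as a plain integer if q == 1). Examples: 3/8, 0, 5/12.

Answer: 5/9

Derivation:
Chain of 4 gears, tooth counts: [19, 9, 10, 9]
  gear 0: T0=19, direction=positive, advance = 5 mod 19 = 5 teeth = 5/19 turn
  gear 1: T1=9, direction=negative, advance = 5 mod 9 = 5 teeth = 5/9 turn
  gear 2: T2=10, direction=positive, advance = 5 mod 10 = 5 teeth = 5/10 turn
  gear 3: T3=9, direction=negative, advance = 5 mod 9 = 5 teeth = 5/9 turn
Gear 1: 5 mod 9 = 5
Fraction = 5 / 9 = 5/9 (gcd(5,9)=1) = 5/9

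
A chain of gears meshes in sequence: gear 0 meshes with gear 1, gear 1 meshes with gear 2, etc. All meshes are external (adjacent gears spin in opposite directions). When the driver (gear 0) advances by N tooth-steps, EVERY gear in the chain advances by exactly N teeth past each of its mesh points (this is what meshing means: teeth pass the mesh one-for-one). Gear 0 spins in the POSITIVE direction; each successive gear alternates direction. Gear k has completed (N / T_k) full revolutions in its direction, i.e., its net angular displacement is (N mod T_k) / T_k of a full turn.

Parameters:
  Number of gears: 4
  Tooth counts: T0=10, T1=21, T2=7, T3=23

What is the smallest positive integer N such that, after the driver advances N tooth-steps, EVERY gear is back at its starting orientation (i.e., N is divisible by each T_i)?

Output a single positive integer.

Answer: 4830

Derivation:
Gear k returns to start when N is a multiple of T_k.
All gears at start simultaneously when N is a common multiple of [10, 21, 7, 23]; the smallest such N is lcm(10, 21, 7, 23).
Start: lcm = T0 = 10
Fold in T1=21: gcd(10, 21) = 1; lcm(10, 21) = 10 * 21 / 1 = 210 / 1 = 210
Fold in T2=7: gcd(210, 7) = 7; lcm(210, 7) = 210 * 7 / 7 = 1470 / 7 = 210
Fold in T3=23: gcd(210, 23) = 1; lcm(210, 23) = 210 * 23 / 1 = 4830 / 1 = 4830
Full cycle length = 4830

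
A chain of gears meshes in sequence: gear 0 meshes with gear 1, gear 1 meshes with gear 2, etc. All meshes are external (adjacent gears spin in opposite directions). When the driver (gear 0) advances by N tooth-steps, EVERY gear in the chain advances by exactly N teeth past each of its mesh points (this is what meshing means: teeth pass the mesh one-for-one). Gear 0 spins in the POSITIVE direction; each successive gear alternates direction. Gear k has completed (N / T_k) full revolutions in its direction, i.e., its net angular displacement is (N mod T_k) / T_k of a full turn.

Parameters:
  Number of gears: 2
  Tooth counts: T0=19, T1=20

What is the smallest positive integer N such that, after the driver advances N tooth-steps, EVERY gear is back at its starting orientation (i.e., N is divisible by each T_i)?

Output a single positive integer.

Gear k returns to start when N is a multiple of T_k.
All gears at start simultaneously when N is a common multiple of [19, 20]; the smallest such N is lcm(19, 20).
Start: lcm = T0 = 19
Fold in T1=20: gcd(19, 20) = 1; lcm(19, 20) = 19 * 20 / 1 = 380 / 1 = 380
Full cycle length = 380

Answer: 380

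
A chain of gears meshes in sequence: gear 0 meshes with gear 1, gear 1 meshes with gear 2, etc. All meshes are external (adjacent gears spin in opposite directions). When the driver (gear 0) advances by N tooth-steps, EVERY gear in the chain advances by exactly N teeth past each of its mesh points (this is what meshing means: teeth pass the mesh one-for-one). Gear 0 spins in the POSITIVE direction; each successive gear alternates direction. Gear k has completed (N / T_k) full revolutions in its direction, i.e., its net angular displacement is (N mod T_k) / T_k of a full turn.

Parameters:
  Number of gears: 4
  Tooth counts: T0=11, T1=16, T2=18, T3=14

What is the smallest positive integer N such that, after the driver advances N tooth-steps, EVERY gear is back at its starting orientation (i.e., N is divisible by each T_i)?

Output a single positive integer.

Answer: 11088

Derivation:
Gear k returns to start when N is a multiple of T_k.
All gears at start simultaneously when N is a common multiple of [11, 16, 18, 14]; the smallest such N is lcm(11, 16, 18, 14).
Start: lcm = T0 = 11
Fold in T1=16: gcd(11, 16) = 1; lcm(11, 16) = 11 * 16 / 1 = 176 / 1 = 176
Fold in T2=18: gcd(176, 18) = 2; lcm(176, 18) = 176 * 18 / 2 = 3168 / 2 = 1584
Fold in T3=14: gcd(1584, 14) = 2; lcm(1584, 14) = 1584 * 14 / 2 = 22176 / 2 = 11088
Full cycle length = 11088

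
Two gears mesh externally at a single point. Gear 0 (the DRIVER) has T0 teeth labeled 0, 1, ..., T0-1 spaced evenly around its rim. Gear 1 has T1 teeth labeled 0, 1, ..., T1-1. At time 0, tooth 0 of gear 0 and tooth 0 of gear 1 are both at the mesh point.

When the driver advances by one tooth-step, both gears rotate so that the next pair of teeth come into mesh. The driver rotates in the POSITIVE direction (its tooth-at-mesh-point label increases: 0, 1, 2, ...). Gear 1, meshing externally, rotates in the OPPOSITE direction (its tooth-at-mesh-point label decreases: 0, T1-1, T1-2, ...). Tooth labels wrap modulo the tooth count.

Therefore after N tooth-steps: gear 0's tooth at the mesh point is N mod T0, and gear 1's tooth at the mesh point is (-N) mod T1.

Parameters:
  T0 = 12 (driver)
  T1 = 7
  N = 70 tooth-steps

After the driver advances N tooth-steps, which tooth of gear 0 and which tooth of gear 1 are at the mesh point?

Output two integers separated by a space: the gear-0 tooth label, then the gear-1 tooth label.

Answer: 10 0

Derivation:
Gear 0 (driver, T0=12): tooth at mesh = N mod T0
  70 = 5 * 12 + 10, so 70 mod 12 = 10
  gear 0 tooth = 10
Gear 1 (driven, T1=7): tooth at mesh = (-N) mod T1
  70 = 10 * 7 + 0, so 70 mod 7 = 0
  (-70) mod 7 = 0
Mesh after 70 steps: gear-0 tooth 10 meets gear-1 tooth 0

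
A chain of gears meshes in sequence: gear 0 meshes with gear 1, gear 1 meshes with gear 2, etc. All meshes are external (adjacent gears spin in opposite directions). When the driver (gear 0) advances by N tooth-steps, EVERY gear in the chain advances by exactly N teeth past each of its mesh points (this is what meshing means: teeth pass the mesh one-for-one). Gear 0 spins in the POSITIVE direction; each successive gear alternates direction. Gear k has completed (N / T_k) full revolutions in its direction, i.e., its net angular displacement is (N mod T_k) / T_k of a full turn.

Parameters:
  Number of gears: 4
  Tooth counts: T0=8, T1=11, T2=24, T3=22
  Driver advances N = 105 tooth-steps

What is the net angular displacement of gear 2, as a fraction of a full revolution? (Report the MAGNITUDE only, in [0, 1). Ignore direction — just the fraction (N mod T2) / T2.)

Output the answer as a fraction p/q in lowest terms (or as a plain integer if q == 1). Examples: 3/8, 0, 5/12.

Answer: 3/8

Derivation:
Chain of 4 gears, tooth counts: [8, 11, 24, 22]
  gear 0: T0=8, direction=positive, advance = 105 mod 8 = 1 teeth = 1/8 turn
  gear 1: T1=11, direction=negative, advance = 105 mod 11 = 6 teeth = 6/11 turn
  gear 2: T2=24, direction=positive, advance = 105 mod 24 = 9 teeth = 9/24 turn
  gear 3: T3=22, direction=negative, advance = 105 mod 22 = 17 teeth = 17/22 turn
Gear 2: 105 mod 24 = 9
Fraction = 9 / 24 = 3/8 (gcd(9,24)=3) = 3/8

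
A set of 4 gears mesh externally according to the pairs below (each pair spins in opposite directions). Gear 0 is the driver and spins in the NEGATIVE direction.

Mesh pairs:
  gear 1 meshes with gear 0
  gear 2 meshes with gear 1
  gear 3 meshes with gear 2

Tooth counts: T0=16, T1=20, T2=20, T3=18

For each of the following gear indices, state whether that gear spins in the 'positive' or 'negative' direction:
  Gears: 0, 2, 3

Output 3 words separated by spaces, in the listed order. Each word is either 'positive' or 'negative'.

Gear 0 (driver): negative (depth 0)
  gear 1: meshes with gear 0 -> depth 1 -> positive (opposite of gear 0)
  gear 2: meshes with gear 1 -> depth 2 -> negative (opposite of gear 1)
  gear 3: meshes with gear 2 -> depth 3 -> positive (opposite of gear 2)
Queried indices 0, 2, 3 -> negative, negative, positive

Answer: negative negative positive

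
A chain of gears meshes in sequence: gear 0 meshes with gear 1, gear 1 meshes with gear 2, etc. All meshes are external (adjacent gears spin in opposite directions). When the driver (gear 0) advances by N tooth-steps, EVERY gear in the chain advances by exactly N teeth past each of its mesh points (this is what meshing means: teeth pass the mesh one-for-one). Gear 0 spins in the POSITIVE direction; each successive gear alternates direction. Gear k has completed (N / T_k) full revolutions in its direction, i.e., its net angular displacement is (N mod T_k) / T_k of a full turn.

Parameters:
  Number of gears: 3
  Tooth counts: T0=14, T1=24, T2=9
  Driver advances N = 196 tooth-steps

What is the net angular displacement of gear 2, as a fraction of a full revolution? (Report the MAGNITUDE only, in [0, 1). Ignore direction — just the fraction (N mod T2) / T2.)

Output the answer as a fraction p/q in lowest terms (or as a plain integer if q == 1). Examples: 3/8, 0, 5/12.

Chain of 3 gears, tooth counts: [14, 24, 9]
  gear 0: T0=14, direction=positive, advance = 196 mod 14 = 0 teeth = 0/14 turn
  gear 1: T1=24, direction=negative, advance = 196 mod 24 = 4 teeth = 4/24 turn
  gear 2: T2=9, direction=positive, advance = 196 mod 9 = 7 teeth = 7/9 turn
Gear 2: 196 mod 9 = 7
Fraction = 7 / 9 = 7/9 (gcd(7,9)=1) = 7/9

Answer: 7/9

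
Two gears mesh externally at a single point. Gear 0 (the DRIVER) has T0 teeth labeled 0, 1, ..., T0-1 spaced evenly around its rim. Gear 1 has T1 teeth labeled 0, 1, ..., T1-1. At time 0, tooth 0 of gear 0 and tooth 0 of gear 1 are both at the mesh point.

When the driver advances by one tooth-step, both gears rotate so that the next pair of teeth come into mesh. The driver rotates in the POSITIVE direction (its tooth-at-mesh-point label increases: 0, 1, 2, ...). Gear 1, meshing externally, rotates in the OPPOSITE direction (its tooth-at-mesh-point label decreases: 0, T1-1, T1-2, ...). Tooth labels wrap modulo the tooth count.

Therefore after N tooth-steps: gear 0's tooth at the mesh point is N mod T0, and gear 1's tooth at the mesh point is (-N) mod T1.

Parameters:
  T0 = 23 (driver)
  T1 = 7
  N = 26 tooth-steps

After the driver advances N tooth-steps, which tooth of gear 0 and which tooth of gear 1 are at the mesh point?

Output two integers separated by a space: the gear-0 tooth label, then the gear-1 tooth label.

Gear 0 (driver, T0=23): tooth at mesh = N mod T0
  26 = 1 * 23 + 3, so 26 mod 23 = 3
  gear 0 tooth = 3
Gear 1 (driven, T1=7): tooth at mesh = (-N) mod T1
  26 = 3 * 7 + 5, so 26 mod 7 = 5
  (-26) mod 7 = (-5) mod 7 = 7 - 5 = 2
Mesh after 26 steps: gear-0 tooth 3 meets gear-1 tooth 2

Answer: 3 2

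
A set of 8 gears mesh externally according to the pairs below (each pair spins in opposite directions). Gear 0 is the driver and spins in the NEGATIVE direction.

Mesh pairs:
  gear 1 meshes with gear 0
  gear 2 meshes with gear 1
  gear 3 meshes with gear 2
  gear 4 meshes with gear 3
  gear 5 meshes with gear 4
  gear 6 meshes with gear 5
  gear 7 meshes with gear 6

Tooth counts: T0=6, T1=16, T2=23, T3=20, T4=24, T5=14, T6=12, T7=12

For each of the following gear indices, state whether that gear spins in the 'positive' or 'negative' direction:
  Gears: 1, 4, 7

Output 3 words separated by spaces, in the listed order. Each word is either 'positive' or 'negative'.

Gear 0 (driver): negative (depth 0)
  gear 1: meshes with gear 0 -> depth 1 -> positive (opposite of gear 0)
  gear 2: meshes with gear 1 -> depth 2 -> negative (opposite of gear 1)
  gear 3: meshes with gear 2 -> depth 3 -> positive (opposite of gear 2)
  gear 4: meshes with gear 3 -> depth 4 -> negative (opposite of gear 3)
  gear 5: meshes with gear 4 -> depth 5 -> positive (opposite of gear 4)
  gear 6: meshes with gear 5 -> depth 6 -> negative (opposite of gear 5)
  gear 7: meshes with gear 6 -> depth 7 -> positive (opposite of gear 6)
Queried indices 1, 4, 7 -> positive, negative, positive

Answer: positive negative positive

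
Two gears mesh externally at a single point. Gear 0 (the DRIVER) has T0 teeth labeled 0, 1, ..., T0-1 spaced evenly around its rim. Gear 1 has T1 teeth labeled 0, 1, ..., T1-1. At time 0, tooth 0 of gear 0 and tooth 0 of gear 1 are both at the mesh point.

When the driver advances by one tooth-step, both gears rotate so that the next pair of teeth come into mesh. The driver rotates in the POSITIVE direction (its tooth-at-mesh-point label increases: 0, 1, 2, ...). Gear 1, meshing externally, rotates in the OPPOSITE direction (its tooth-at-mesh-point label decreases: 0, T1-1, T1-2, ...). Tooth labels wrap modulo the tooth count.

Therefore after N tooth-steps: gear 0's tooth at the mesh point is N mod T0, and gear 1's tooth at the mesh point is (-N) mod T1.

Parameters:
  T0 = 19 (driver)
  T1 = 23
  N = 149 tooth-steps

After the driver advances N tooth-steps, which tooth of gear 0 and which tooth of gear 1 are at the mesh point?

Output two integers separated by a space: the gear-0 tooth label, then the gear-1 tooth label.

Gear 0 (driver, T0=19): tooth at mesh = N mod T0
  149 = 7 * 19 + 16, so 149 mod 19 = 16
  gear 0 tooth = 16
Gear 1 (driven, T1=23): tooth at mesh = (-N) mod T1
  149 = 6 * 23 + 11, so 149 mod 23 = 11
  (-149) mod 23 = (-11) mod 23 = 23 - 11 = 12
Mesh after 149 steps: gear-0 tooth 16 meets gear-1 tooth 12

Answer: 16 12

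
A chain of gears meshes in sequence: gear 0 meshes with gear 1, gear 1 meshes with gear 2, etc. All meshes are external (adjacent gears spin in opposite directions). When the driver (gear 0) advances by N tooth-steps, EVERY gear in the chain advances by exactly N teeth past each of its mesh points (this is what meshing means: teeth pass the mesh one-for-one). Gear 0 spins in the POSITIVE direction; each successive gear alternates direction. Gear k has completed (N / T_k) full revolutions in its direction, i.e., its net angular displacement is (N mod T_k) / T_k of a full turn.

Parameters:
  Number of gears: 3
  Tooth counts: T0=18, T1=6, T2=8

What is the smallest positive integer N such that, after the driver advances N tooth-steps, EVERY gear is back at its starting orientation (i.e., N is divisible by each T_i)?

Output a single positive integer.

Answer: 72

Derivation:
Gear k returns to start when N is a multiple of T_k.
All gears at start simultaneously when N is a common multiple of [18, 6, 8]; the smallest such N is lcm(18, 6, 8).
Start: lcm = T0 = 18
Fold in T1=6: gcd(18, 6) = 6; lcm(18, 6) = 18 * 6 / 6 = 108 / 6 = 18
Fold in T2=8: gcd(18, 8) = 2; lcm(18, 8) = 18 * 8 / 2 = 144 / 2 = 72
Full cycle length = 72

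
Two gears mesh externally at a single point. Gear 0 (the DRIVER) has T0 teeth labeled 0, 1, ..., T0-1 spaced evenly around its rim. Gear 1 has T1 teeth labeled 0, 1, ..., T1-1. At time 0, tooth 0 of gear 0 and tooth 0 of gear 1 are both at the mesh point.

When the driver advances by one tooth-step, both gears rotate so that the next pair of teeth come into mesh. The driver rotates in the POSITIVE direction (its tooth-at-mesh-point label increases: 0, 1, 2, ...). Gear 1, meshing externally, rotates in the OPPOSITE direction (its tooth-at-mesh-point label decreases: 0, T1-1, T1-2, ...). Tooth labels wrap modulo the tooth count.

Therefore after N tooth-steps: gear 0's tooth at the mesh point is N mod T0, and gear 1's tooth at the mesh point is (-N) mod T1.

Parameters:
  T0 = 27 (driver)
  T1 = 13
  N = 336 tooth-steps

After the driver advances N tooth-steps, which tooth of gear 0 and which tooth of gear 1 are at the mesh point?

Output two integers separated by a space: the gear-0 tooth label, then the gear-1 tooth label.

Gear 0 (driver, T0=27): tooth at mesh = N mod T0
  336 = 12 * 27 + 12, so 336 mod 27 = 12
  gear 0 tooth = 12
Gear 1 (driven, T1=13): tooth at mesh = (-N) mod T1
  336 = 25 * 13 + 11, so 336 mod 13 = 11
  (-336) mod 13 = (-11) mod 13 = 13 - 11 = 2
Mesh after 336 steps: gear-0 tooth 12 meets gear-1 tooth 2

Answer: 12 2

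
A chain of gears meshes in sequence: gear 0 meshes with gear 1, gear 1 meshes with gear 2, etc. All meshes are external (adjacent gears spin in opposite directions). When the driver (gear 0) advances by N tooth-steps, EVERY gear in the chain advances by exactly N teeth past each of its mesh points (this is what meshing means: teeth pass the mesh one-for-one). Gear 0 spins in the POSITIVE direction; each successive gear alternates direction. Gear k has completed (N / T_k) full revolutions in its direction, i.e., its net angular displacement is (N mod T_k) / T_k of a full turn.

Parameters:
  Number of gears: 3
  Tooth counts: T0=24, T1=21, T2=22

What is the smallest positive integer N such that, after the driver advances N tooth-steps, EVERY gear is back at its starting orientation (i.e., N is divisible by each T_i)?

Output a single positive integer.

Answer: 1848

Derivation:
Gear k returns to start when N is a multiple of T_k.
All gears at start simultaneously when N is a common multiple of [24, 21, 22]; the smallest such N is lcm(24, 21, 22).
Start: lcm = T0 = 24
Fold in T1=21: gcd(24, 21) = 3; lcm(24, 21) = 24 * 21 / 3 = 504 / 3 = 168
Fold in T2=22: gcd(168, 22) = 2; lcm(168, 22) = 168 * 22 / 2 = 3696 / 2 = 1848
Full cycle length = 1848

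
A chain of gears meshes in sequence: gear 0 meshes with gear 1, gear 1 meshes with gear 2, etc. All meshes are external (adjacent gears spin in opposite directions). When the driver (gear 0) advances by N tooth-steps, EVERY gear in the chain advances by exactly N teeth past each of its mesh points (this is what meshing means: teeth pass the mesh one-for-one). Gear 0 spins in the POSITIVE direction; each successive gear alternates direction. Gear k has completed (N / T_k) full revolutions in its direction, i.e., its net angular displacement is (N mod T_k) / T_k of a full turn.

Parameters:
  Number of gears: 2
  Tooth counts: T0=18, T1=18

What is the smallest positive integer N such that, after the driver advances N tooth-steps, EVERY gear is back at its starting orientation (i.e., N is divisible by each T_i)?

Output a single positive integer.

Answer: 18

Derivation:
Gear k returns to start when N is a multiple of T_k.
All gears at start simultaneously when N is a common multiple of [18, 18]; the smallest such N is lcm(18, 18).
Start: lcm = T0 = 18
Fold in T1=18: gcd(18, 18) = 18; lcm(18, 18) = 18 * 18 / 18 = 324 / 18 = 18
Full cycle length = 18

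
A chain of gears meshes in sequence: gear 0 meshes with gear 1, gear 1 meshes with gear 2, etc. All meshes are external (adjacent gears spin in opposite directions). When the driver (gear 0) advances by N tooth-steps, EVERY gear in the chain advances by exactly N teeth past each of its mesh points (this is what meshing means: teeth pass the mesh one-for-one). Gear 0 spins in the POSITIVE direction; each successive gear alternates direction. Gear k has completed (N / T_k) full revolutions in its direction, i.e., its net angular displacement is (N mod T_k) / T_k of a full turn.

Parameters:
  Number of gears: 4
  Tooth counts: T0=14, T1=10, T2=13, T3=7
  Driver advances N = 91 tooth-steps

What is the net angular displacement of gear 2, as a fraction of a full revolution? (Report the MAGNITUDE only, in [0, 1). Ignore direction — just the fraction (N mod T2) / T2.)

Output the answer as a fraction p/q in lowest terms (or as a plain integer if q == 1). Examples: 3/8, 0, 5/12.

Answer: 0

Derivation:
Chain of 4 gears, tooth counts: [14, 10, 13, 7]
  gear 0: T0=14, direction=positive, advance = 91 mod 14 = 7 teeth = 7/14 turn
  gear 1: T1=10, direction=negative, advance = 91 mod 10 = 1 teeth = 1/10 turn
  gear 2: T2=13, direction=positive, advance = 91 mod 13 = 0 teeth = 0/13 turn
  gear 3: T3=7, direction=negative, advance = 91 mod 7 = 0 teeth = 0/7 turn
Gear 2: 91 mod 13 = 0
Fraction = 0 / 13 = 0/1 (gcd(0,13)=13) = 0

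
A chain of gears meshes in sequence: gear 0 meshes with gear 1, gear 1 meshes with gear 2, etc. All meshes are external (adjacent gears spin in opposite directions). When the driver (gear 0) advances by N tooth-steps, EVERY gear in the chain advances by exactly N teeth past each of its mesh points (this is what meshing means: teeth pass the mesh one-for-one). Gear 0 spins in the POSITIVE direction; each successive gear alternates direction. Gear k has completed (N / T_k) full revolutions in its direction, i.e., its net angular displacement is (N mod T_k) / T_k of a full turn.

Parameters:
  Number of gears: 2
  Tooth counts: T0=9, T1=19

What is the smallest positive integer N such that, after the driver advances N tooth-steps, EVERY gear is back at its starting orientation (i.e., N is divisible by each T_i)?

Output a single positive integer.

Gear k returns to start when N is a multiple of T_k.
All gears at start simultaneously when N is a common multiple of [9, 19]; the smallest such N is lcm(9, 19).
Start: lcm = T0 = 9
Fold in T1=19: gcd(9, 19) = 1; lcm(9, 19) = 9 * 19 / 1 = 171 / 1 = 171
Full cycle length = 171

Answer: 171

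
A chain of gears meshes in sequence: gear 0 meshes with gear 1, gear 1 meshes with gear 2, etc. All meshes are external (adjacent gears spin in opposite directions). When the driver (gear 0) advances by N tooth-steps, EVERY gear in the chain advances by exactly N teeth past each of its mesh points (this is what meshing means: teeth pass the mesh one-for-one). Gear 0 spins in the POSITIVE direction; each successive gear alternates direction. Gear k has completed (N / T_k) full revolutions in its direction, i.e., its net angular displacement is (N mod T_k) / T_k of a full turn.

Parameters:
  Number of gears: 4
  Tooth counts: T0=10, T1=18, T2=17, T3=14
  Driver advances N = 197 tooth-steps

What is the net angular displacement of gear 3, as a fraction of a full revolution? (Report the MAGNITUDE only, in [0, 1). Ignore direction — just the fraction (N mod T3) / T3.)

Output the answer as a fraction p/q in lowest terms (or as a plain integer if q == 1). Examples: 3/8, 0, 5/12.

Chain of 4 gears, tooth counts: [10, 18, 17, 14]
  gear 0: T0=10, direction=positive, advance = 197 mod 10 = 7 teeth = 7/10 turn
  gear 1: T1=18, direction=negative, advance = 197 mod 18 = 17 teeth = 17/18 turn
  gear 2: T2=17, direction=positive, advance = 197 mod 17 = 10 teeth = 10/17 turn
  gear 3: T3=14, direction=negative, advance = 197 mod 14 = 1 teeth = 1/14 turn
Gear 3: 197 mod 14 = 1
Fraction = 1 / 14 = 1/14 (gcd(1,14)=1) = 1/14

Answer: 1/14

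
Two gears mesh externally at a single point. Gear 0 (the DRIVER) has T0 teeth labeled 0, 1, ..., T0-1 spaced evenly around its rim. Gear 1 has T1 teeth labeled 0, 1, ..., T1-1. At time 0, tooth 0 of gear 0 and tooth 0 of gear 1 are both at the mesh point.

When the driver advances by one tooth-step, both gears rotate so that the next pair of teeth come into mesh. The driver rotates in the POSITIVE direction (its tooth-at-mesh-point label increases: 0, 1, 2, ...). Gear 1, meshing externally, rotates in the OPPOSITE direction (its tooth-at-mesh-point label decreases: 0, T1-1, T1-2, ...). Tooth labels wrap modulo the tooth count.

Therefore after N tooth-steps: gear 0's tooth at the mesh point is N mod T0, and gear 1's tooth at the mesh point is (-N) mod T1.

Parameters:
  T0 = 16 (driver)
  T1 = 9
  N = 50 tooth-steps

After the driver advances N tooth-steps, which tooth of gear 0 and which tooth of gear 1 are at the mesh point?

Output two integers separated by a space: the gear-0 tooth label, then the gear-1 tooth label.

Answer: 2 4

Derivation:
Gear 0 (driver, T0=16): tooth at mesh = N mod T0
  50 = 3 * 16 + 2, so 50 mod 16 = 2
  gear 0 tooth = 2
Gear 1 (driven, T1=9): tooth at mesh = (-N) mod T1
  50 = 5 * 9 + 5, so 50 mod 9 = 5
  (-50) mod 9 = (-5) mod 9 = 9 - 5 = 4
Mesh after 50 steps: gear-0 tooth 2 meets gear-1 tooth 4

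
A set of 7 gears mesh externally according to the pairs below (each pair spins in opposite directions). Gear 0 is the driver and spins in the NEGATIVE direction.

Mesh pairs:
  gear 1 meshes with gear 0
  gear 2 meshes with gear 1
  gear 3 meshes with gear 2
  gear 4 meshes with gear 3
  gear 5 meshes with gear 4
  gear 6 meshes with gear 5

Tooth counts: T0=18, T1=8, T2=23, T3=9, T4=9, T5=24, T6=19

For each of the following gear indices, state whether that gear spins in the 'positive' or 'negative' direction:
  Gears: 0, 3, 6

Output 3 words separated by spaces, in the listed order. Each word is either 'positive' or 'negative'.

Gear 0 (driver): negative (depth 0)
  gear 1: meshes with gear 0 -> depth 1 -> positive (opposite of gear 0)
  gear 2: meshes with gear 1 -> depth 2 -> negative (opposite of gear 1)
  gear 3: meshes with gear 2 -> depth 3 -> positive (opposite of gear 2)
  gear 4: meshes with gear 3 -> depth 4 -> negative (opposite of gear 3)
  gear 5: meshes with gear 4 -> depth 5 -> positive (opposite of gear 4)
  gear 6: meshes with gear 5 -> depth 6 -> negative (opposite of gear 5)
Queried indices 0, 3, 6 -> negative, positive, negative

Answer: negative positive negative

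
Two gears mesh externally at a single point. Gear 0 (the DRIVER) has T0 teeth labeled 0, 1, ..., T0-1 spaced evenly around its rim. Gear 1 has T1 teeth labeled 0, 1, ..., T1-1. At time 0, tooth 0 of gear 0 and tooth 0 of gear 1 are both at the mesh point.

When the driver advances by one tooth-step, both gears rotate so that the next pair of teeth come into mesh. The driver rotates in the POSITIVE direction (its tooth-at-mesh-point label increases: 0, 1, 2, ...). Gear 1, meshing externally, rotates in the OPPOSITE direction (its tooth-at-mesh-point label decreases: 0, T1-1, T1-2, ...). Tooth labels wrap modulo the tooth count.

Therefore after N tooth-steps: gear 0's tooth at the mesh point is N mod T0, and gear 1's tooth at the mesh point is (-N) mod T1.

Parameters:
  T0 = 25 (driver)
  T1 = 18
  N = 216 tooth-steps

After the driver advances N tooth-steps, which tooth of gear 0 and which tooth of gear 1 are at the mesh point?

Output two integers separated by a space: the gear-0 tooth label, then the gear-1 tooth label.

Answer: 16 0

Derivation:
Gear 0 (driver, T0=25): tooth at mesh = N mod T0
  216 = 8 * 25 + 16, so 216 mod 25 = 16
  gear 0 tooth = 16
Gear 1 (driven, T1=18): tooth at mesh = (-N) mod T1
  216 = 12 * 18 + 0, so 216 mod 18 = 0
  (-216) mod 18 = 0
Mesh after 216 steps: gear-0 tooth 16 meets gear-1 tooth 0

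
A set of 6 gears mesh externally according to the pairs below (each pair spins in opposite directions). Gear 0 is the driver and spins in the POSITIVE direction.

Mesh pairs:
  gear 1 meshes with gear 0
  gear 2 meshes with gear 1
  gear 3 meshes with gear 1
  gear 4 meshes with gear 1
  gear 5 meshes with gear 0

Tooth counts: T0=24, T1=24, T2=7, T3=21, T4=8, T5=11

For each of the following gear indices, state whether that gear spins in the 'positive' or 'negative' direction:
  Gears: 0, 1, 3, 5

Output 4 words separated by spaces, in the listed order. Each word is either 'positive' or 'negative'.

Gear 0 (driver): positive (depth 0)
  gear 1: meshes with gear 0 -> depth 1 -> negative (opposite of gear 0)
  gear 2: meshes with gear 1 -> depth 2 -> positive (opposite of gear 1)
  gear 3: meshes with gear 1 -> depth 2 -> positive (opposite of gear 1)
  gear 4: meshes with gear 1 -> depth 2 -> positive (opposite of gear 1)
  gear 5: meshes with gear 0 -> depth 1 -> negative (opposite of gear 0)
Queried indices 0, 1, 3, 5 -> positive, negative, positive, negative

Answer: positive negative positive negative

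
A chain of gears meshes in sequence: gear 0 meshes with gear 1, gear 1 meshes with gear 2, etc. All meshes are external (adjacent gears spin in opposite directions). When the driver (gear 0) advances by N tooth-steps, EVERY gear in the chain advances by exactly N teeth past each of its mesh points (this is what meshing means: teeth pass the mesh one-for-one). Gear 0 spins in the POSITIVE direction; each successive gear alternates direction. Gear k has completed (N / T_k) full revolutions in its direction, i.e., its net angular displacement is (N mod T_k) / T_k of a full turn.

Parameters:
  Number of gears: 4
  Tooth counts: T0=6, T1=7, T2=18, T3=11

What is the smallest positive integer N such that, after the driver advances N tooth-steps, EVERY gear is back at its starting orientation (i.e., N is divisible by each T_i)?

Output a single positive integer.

Gear k returns to start when N is a multiple of T_k.
All gears at start simultaneously when N is a common multiple of [6, 7, 18, 11]; the smallest such N is lcm(6, 7, 18, 11).
Start: lcm = T0 = 6
Fold in T1=7: gcd(6, 7) = 1; lcm(6, 7) = 6 * 7 / 1 = 42 / 1 = 42
Fold in T2=18: gcd(42, 18) = 6; lcm(42, 18) = 42 * 18 / 6 = 756 / 6 = 126
Fold in T3=11: gcd(126, 11) = 1; lcm(126, 11) = 126 * 11 / 1 = 1386 / 1 = 1386
Full cycle length = 1386

Answer: 1386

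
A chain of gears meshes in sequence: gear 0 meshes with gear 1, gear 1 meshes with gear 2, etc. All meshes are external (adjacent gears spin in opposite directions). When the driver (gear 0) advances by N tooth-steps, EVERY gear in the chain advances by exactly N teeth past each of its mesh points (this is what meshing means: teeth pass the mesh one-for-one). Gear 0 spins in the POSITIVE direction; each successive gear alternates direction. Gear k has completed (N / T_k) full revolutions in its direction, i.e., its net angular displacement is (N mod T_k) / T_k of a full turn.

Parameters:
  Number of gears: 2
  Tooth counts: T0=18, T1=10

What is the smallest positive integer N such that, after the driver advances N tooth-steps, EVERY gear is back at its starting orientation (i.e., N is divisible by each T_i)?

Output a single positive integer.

Answer: 90

Derivation:
Gear k returns to start when N is a multiple of T_k.
All gears at start simultaneously when N is a common multiple of [18, 10]; the smallest such N is lcm(18, 10).
Start: lcm = T0 = 18
Fold in T1=10: gcd(18, 10) = 2; lcm(18, 10) = 18 * 10 / 2 = 180 / 2 = 90
Full cycle length = 90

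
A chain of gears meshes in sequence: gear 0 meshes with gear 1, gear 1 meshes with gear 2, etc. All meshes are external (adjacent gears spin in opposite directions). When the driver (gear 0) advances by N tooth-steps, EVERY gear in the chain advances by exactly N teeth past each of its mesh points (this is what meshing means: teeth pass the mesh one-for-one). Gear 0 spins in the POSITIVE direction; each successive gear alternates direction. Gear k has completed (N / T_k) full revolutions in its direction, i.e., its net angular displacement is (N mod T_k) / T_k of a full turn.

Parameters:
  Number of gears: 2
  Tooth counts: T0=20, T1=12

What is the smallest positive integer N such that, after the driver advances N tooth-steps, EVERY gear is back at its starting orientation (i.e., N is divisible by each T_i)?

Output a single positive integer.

Gear k returns to start when N is a multiple of T_k.
All gears at start simultaneously when N is a common multiple of [20, 12]; the smallest such N is lcm(20, 12).
Start: lcm = T0 = 20
Fold in T1=12: gcd(20, 12) = 4; lcm(20, 12) = 20 * 12 / 4 = 240 / 4 = 60
Full cycle length = 60

Answer: 60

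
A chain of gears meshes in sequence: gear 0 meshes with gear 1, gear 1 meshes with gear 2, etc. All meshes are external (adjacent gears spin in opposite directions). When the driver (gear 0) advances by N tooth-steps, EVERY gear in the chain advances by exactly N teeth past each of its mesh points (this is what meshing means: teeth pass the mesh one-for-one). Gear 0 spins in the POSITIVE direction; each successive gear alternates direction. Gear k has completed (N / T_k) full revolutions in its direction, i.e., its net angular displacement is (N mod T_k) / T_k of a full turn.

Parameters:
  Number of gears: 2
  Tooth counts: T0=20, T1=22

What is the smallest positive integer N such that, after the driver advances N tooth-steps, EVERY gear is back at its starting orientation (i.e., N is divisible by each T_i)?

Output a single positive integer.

Gear k returns to start when N is a multiple of T_k.
All gears at start simultaneously when N is a common multiple of [20, 22]; the smallest such N is lcm(20, 22).
Start: lcm = T0 = 20
Fold in T1=22: gcd(20, 22) = 2; lcm(20, 22) = 20 * 22 / 2 = 440 / 2 = 220
Full cycle length = 220

Answer: 220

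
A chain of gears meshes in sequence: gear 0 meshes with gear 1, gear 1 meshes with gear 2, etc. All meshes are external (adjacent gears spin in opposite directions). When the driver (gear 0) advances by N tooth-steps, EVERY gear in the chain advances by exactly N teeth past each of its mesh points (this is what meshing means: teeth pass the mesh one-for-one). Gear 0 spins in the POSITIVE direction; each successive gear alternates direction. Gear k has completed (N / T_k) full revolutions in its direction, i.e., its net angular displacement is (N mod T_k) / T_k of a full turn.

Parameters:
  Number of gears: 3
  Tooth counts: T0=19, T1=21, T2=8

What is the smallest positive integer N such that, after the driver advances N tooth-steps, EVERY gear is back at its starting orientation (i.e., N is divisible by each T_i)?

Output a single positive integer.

Answer: 3192

Derivation:
Gear k returns to start when N is a multiple of T_k.
All gears at start simultaneously when N is a common multiple of [19, 21, 8]; the smallest such N is lcm(19, 21, 8).
Start: lcm = T0 = 19
Fold in T1=21: gcd(19, 21) = 1; lcm(19, 21) = 19 * 21 / 1 = 399 / 1 = 399
Fold in T2=8: gcd(399, 8) = 1; lcm(399, 8) = 399 * 8 / 1 = 3192 / 1 = 3192
Full cycle length = 3192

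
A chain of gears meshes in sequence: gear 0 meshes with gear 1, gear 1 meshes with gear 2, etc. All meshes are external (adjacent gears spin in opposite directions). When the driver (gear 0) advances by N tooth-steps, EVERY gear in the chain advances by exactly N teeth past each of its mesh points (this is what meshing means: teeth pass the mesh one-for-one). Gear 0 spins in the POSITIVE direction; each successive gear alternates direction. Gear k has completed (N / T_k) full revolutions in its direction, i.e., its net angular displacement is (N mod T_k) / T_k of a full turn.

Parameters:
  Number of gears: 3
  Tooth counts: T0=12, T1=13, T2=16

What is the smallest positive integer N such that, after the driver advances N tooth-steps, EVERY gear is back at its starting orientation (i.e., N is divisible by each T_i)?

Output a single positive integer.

Answer: 624

Derivation:
Gear k returns to start when N is a multiple of T_k.
All gears at start simultaneously when N is a common multiple of [12, 13, 16]; the smallest such N is lcm(12, 13, 16).
Start: lcm = T0 = 12
Fold in T1=13: gcd(12, 13) = 1; lcm(12, 13) = 12 * 13 / 1 = 156 / 1 = 156
Fold in T2=16: gcd(156, 16) = 4; lcm(156, 16) = 156 * 16 / 4 = 2496 / 4 = 624
Full cycle length = 624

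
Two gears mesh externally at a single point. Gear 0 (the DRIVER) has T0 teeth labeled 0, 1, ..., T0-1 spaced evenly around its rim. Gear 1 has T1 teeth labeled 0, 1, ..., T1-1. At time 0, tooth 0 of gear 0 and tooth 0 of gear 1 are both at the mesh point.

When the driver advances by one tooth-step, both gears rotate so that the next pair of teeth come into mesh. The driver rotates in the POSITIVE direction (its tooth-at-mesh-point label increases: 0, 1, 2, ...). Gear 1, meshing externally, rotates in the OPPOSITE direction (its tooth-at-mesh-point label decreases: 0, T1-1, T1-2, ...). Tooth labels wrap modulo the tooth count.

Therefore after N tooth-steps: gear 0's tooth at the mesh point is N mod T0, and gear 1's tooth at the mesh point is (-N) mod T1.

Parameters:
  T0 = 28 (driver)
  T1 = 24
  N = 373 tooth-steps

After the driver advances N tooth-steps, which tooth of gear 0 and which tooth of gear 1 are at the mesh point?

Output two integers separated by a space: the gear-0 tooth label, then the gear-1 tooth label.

Answer: 9 11

Derivation:
Gear 0 (driver, T0=28): tooth at mesh = N mod T0
  373 = 13 * 28 + 9, so 373 mod 28 = 9
  gear 0 tooth = 9
Gear 1 (driven, T1=24): tooth at mesh = (-N) mod T1
  373 = 15 * 24 + 13, so 373 mod 24 = 13
  (-373) mod 24 = (-13) mod 24 = 24 - 13 = 11
Mesh after 373 steps: gear-0 tooth 9 meets gear-1 tooth 11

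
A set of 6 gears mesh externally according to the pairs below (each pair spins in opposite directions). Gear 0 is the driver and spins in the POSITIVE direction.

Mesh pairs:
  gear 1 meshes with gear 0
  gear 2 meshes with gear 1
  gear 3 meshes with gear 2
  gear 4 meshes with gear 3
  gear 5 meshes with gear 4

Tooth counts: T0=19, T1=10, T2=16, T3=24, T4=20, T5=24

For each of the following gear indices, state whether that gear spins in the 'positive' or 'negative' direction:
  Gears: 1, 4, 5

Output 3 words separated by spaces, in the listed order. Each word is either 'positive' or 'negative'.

Answer: negative positive negative

Derivation:
Gear 0 (driver): positive (depth 0)
  gear 1: meshes with gear 0 -> depth 1 -> negative (opposite of gear 0)
  gear 2: meshes with gear 1 -> depth 2 -> positive (opposite of gear 1)
  gear 3: meshes with gear 2 -> depth 3 -> negative (opposite of gear 2)
  gear 4: meshes with gear 3 -> depth 4 -> positive (opposite of gear 3)
  gear 5: meshes with gear 4 -> depth 5 -> negative (opposite of gear 4)
Queried indices 1, 4, 5 -> negative, positive, negative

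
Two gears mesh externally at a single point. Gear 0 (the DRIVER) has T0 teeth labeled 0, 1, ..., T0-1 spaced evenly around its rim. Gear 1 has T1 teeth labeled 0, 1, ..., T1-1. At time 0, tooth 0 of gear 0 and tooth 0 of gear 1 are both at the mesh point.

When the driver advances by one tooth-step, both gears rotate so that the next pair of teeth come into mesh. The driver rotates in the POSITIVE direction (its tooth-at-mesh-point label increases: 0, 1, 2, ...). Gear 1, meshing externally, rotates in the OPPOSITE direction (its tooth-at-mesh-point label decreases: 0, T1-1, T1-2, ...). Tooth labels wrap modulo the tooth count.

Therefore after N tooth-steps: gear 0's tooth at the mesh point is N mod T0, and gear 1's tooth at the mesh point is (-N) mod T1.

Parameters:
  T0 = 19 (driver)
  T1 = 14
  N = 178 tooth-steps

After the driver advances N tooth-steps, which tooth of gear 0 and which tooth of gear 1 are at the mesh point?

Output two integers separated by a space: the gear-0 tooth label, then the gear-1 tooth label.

Answer: 7 4

Derivation:
Gear 0 (driver, T0=19): tooth at mesh = N mod T0
  178 = 9 * 19 + 7, so 178 mod 19 = 7
  gear 0 tooth = 7
Gear 1 (driven, T1=14): tooth at mesh = (-N) mod T1
  178 = 12 * 14 + 10, so 178 mod 14 = 10
  (-178) mod 14 = (-10) mod 14 = 14 - 10 = 4
Mesh after 178 steps: gear-0 tooth 7 meets gear-1 tooth 4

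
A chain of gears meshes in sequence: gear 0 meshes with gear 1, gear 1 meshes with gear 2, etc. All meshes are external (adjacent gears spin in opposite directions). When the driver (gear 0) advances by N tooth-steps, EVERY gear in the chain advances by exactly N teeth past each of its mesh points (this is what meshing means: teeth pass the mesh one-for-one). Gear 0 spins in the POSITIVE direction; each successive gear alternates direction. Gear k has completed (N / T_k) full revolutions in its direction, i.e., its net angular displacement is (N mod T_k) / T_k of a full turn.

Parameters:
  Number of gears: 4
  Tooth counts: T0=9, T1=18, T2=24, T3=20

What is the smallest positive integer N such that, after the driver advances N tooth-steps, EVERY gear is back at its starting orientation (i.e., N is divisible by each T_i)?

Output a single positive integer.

Answer: 360

Derivation:
Gear k returns to start when N is a multiple of T_k.
All gears at start simultaneously when N is a common multiple of [9, 18, 24, 20]; the smallest such N is lcm(9, 18, 24, 20).
Start: lcm = T0 = 9
Fold in T1=18: gcd(9, 18) = 9; lcm(9, 18) = 9 * 18 / 9 = 162 / 9 = 18
Fold in T2=24: gcd(18, 24) = 6; lcm(18, 24) = 18 * 24 / 6 = 432 / 6 = 72
Fold in T3=20: gcd(72, 20) = 4; lcm(72, 20) = 72 * 20 / 4 = 1440 / 4 = 360
Full cycle length = 360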